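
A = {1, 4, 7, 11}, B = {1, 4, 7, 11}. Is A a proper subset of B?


A ⊂ B requires: A ⊆ B AND A ≠ B.
A ⊆ B? Yes
A = B? Yes
A = B, so A is not a PROPER subset.

No, A is not a proper subset of B


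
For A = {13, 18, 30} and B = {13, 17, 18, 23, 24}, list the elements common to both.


A ∩ B = elements in both A and B
A = {13, 18, 30}
B = {13, 17, 18, 23, 24}
A ∩ B = {13, 18}

A ∩ B = {13, 18}


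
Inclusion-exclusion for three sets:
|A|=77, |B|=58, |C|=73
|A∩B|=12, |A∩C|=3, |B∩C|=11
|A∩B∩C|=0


|A∪B∪C| = |A|+|B|+|C| - |A∩B|-|A∩C|-|B∩C| + |A∩B∩C|
= 77+58+73 - 12-3-11 + 0
= 208 - 26 + 0
= 182

|A ∪ B ∪ C| = 182


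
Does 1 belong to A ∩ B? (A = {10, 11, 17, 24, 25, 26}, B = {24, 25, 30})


A = {10, 11, 17, 24, 25, 26}, B = {24, 25, 30}
A ∩ B = elements in both A and B
A ∩ B = {24, 25}
Checking if 1 ∈ A ∩ B
1 is not in A ∩ B → False

1 ∉ A ∩ B


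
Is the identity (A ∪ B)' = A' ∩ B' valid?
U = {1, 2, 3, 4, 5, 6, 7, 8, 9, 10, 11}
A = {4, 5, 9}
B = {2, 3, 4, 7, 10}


LHS: A ∪ B = {2, 3, 4, 5, 7, 9, 10}
(A ∪ B)' = U \ (A ∪ B) = {1, 6, 8, 11}
A' = {1, 2, 3, 6, 7, 8, 10, 11}, B' = {1, 5, 6, 8, 9, 11}
Claimed RHS: A' ∩ B' = {1, 6, 8, 11}
Identity is VALID: LHS = RHS = {1, 6, 8, 11} ✓

Identity is valid. (A ∪ B)' = A' ∩ B' = {1, 6, 8, 11}


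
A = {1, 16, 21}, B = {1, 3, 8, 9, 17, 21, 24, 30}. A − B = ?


A \ B = elements in A but not in B
A = {1, 16, 21}
B = {1, 3, 8, 9, 17, 21, 24, 30}
Remove from A any elements in B
A \ B = {16}

A \ B = {16}


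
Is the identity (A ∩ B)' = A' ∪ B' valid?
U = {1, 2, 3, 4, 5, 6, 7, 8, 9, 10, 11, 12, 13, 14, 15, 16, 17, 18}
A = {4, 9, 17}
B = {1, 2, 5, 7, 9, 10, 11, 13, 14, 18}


LHS: A ∩ B = {9}
(A ∩ B)' = U \ (A ∩ B) = {1, 2, 3, 4, 5, 6, 7, 8, 10, 11, 12, 13, 14, 15, 16, 17, 18}
A' = {1, 2, 3, 5, 6, 7, 8, 10, 11, 12, 13, 14, 15, 16, 18}, B' = {3, 4, 6, 8, 12, 15, 16, 17}
Claimed RHS: A' ∪ B' = {1, 2, 3, 4, 5, 6, 7, 8, 10, 11, 12, 13, 14, 15, 16, 17, 18}
Identity is VALID: LHS = RHS = {1, 2, 3, 4, 5, 6, 7, 8, 10, 11, 12, 13, 14, 15, 16, 17, 18} ✓

Identity is valid. (A ∩ B)' = A' ∪ B' = {1, 2, 3, 4, 5, 6, 7, 8, 10, 11, 12, 13, 14, 15, 16, 17, 18}


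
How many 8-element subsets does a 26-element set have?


C(n,k) = n! / (k!(n-k)!)
C(26,8) = 26! / (8!18!)
= 1562275

C(26,8) = 1562275


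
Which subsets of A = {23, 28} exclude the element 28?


A subset of A that omits 28 is a subset of A \ {28}, so there are 2^(n-1) = 2^1 = 2 of them.
Subsets excluding 28: ∅, {23}

Subsets excluding 28 (2 total): ∅, {23}


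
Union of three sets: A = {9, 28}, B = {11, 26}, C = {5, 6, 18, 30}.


A ∪ B = {9, 11, 26, 28}
(A ∪ B) ∪ C = {5, 6, 9, 11, 18, 26, 28, 30}

A ∪ B ∪ C = {5, 6, 9, 11, 18, 26, 28, 30}


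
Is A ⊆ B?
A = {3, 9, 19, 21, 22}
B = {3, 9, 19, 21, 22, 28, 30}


A ⊆ B means every element of A is in B.
All elements of A are in B.
So A ⊆ B.

Yes, A ⊆ B


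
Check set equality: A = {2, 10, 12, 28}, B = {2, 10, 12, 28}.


Two sets are equal iff they have exactly the same elements.
A = {2, 10, 12, 28}
B = {2, 10, 12, 28}
Same elements → A = B

Yes, A = B


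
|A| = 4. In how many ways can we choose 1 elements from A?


C(n,k) = n! / (k!(n-k)!)
C(4,1) = 4! / (1!3!)
= 4

C(4,1) = 4


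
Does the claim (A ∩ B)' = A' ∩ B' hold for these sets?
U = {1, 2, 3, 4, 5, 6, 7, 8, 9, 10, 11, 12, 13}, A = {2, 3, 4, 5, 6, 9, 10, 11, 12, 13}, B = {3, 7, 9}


LHS: A ∩ B = {3, 9}
(A ∩ B)' = U \ (A ∩ B) = {1, 2, 4, 5, 6, 7, 8, 10, 11, 12, 13}
A' = {1, 7, 8}, B' = {1, 2, 4, 5, 6, 8, 10, 11, 12, 13}
Claimed RHS: A' ∩ B' = {1, 8}
Identity is INVALID: LHS = {1, 2, 4, 5, 6, 7, 8, 10, 11, 12, 13} but the RHS claimed here equals {1, 8}. The correct form is (A ∩ B)' = A' ∪ B'.

Identity is invalid: (A ∩ B)' = {1, 2, 4, 5, 6, 7, 8, 10, 11, 12, 13} but A' ∩ B' = {1, 8}. The correct De Morgan law is (A ∩ B)' = A' ∪ B'.


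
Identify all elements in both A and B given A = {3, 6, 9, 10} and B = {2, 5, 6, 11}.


A = {3, 6, 9, 10}
B = {2, 5, 6, 11}
Region: in both A and B
Elements: {6}

Elements in both A and B: {6}


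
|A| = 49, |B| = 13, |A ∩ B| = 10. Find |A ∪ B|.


|A ∪ B| = |A| + |B| - |A ∩ B|
= 49 + 13 - 10
= 52

|A ∪ B| = 52


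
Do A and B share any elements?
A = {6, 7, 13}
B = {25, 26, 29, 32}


Disjoint means A ∩ B = ∅.
A ∩ B = ∅
A ∩ B = ∅, so A and B are disjoint.

No — A and B share no elements (A ∩ B = ∅), so they are disjoint


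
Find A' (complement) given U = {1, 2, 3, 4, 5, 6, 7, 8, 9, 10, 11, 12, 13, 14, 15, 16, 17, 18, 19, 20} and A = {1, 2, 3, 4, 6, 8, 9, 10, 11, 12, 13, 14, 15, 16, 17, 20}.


Aᶜ = U \ A = elements in U but not in A
U = {1, 2, 3, 4, 5, 6, 7, 8, 9, 10, 11, 12, 13, 14, 15, 16, 17, 18, 19, 20}
A = {1, 2, 3, 4, 6, 8, 9, 10, 11, 12, 13, 14, 15, 16, 17, 20}
Aᶜ = {5, 7, 18, 19}

Aᶜ = {5, 7, 18, 19}


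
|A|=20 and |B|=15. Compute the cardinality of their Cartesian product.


|A × B| = |A| × |B|
= 20 × 15
= 300

|A × B| = 300


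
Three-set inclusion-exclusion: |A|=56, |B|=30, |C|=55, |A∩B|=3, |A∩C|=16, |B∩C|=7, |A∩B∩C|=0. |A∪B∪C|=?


|A∪B∪C| = |A|+|B|+|C| - |A∩B|-|A∩C|-|B∩C| + |A∩B∩C|
= 56+30+55 - 3-16-7 + 0
= 141 - 26 + 0
= 115

|A ∪ B ∪ C| = 115


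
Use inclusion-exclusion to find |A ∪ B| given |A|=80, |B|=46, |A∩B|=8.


|A ∪ B| = |A| + |B| - |A ∩ B|
= 80 + 46 - 8
= 118

|A ∪ B| = 118


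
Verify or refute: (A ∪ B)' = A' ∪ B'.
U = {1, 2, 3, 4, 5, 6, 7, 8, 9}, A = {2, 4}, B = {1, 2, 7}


LHS: A ∪ B = {1, 2, 4, 7}
(A ∪ B)' = U \ (A ∪ B) = {3, 5, 6, 8, 9}
A' = {1, 3, 5, 6, 7, 8, 9}, B' = {3, 4, 5, 6, 8, 9}
Claimed RHS: A' ∪ B' = {1, 3, 4, 5, 6, 7, 8, 9}
Identity is INVALID: LHS = {3, 5, 6, 8, 9} but the RHS claimed here equals {1, 3, 4, 5, 6, 7, 8, 9}. The correct form is (A ∪ B)' = A' ∩ B'.

Identity is invalid: (A ∪ B)' = {3, 5, 6, 8, 9} but A' ∪ B' = {1, 3, 4, 5, 6, 7, 8, 9}. The correct De Morgan law is (A ∪ B)' = A' ∩ B'.


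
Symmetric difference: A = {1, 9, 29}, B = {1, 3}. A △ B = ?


A △ B = (A \ B) ∪ (B \ A) = elements in exactly one of A or B
A \ B = {9, 29}
B \ A = {3}
A △ B = {3, 9, 29}

A △ B = {3, 9, 29}


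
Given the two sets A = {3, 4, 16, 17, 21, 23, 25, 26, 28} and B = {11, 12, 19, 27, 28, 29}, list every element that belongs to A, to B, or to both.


A ∪ B = all elements in A or B (or both)
A = {3, 4, 16, 17, 21, 23, 25, 26, 28}
B = {11, 12, 19, 27, 28, 29}
A ∪ B = {3, 4, 11, 12, 16, 17, 19, 21, 23, 25, 26, 27, 28, 29}

A ∪ B = {3, 4, 11, 12, 16, 17, 19, 21, 23, 25, 26, 27, 28, 29}


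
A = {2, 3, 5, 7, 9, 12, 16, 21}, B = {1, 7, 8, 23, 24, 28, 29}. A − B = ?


A \ B = elements in A but not in B
A = {2, 3, 5, 7, 9, 12, 16, 21}
B = {1, 7, 8, 23, 24, 28, 29}
Remove from A any elements in B
A \ B = {2, 3, 5, 9, 12, 16, 21}

A \ B = {2, 3, 5, 9, 12, 16, 21}


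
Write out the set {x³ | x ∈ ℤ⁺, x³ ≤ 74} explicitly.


Checking each candidate:
Condition: positive perfect cubes ≤ 74
Result = {1, 8, 27, 64}

{1, 8, 27, 64}


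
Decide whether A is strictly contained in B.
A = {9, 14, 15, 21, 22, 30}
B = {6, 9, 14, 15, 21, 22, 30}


A ⊂ B requires: A ⊆ B AND A ≠ B.
A ⊆ B? Yes
A = B? No
A ⊂ B: Yes (A is a proper subset of B)

Yes, A ⊂ B


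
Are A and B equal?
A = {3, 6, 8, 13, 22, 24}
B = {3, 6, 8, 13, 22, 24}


Two sets are equal iff they have exactly the same elements.
A = {3, 6, 8, 13, 22, 24}
B = {3, 6, 8, 13, 22, 24}
Same elements → A = B

Yes, A = B


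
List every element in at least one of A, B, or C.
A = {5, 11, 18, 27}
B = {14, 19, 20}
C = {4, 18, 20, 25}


A ∪ B = {5, 11, 14, 18, 19, 20, 27}
(A ∪ B) ∪ C = {4, 5, 11, 14, 18, 19, 20, 25, 27}

A ∪ B ∪ C = {4, 5, 11, 14, 18, 19, 20, 25, 27}


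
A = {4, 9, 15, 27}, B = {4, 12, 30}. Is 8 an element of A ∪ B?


A = {4, 9, 15, 27}, B = {4, 12, 30}
A ∪ B = all elements in A or B
A ∪ B = {4, 9, 12, 15, 27, 30}
Checking if 8 ∈ A ∪ B
8 is not in A ∪ B → False

8 ∉ A ∪ B


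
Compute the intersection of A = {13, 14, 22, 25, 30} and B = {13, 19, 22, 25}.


A ∩ B = elements in both A and B
A = {13, 14, 22, 25, 30}
B = {13, 19, 22, 25}
A ∩ B = {13, 22, 25}

A ∩ B = {13, 22, 25}


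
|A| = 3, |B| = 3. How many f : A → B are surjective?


n = |A| = 3, k = |B| = 3. Surjections via inclusion-exclusion:
S(n,k) = Σ(-1)^i × C(k,i) × (k-i)^n, i=0 to k
i=0: (-1)^0×C(3,0)×3^3 = 27
i=1: (-1)^1×C(3,1)×2^3 = -24
i=2: (-1)^2×C(3,2)×1^3 = 3
i=3: (-1)^3×C(3,3)×0^3 = 0
Total = 6

Number of surjections = 6


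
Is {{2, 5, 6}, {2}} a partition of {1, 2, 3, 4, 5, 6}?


A partition requires: (1) non-empty parts, (2) pairwise disjoint, (3) union = U
Parts: {2, 5, 6}, {2}
Union of parts: {2, 5, 6}
U = {1, 2, 3, 4, 5, 6}
All non-empty? True
Pairwise disjoint? False
Covers U? False

No, not a valid partition


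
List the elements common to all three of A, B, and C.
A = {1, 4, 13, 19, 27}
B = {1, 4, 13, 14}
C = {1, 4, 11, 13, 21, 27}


A ∩ B = {1, 4, 13}
(A ∩ B) ∩ C = {1, 4, 13}

A ∩ B ∩ C = {1, 4, 13}


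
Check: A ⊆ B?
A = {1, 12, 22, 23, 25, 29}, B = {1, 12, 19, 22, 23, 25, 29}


A ⊆ B means every element of A is in B.
All elements of A are in B.
So A ⊆ B.

Yes, A ⊆ B


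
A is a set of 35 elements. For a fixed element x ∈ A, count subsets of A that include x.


Subsets of A containing x correspond to subsets of A \ {x}, which has 34 elements.
Count = 2^(n-1) = 2^34
= 17179869184

Number of subsets containing x = 17179869184


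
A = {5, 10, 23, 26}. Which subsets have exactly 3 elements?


|A| = 4, so A has C(4,3) = 4 subsets of size 3.
Enumerate by choosing 3 elements from A at a time:
{5, 10, 23}, {5, 10, 26}, {5, 23, 26}, {10, 23, 26}

3-element subsets (4 total): {5, 10, 23}, {5, 10, 26}, {5, 23, 26}, {10, 23, 26}


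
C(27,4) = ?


C(n,k) = n! / (k!(n-k)!)
C(27,4) = 27! / (4!23!)
= 17550

C(27,4) = 17550


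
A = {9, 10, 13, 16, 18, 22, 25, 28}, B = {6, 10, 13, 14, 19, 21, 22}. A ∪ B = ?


A ∪ B = all elements in A or B (or both)
A = {9, 10, 13, 16, 18, 22, 25, 28}
B = {6, 10, 13, 14, 19, 21, 22}
A ∪ B = {6, 9, 10, 13, 14, 16, 18, 19, 21, 22, 25, 28}

A ∪ B = {6, 9, 10, 13, 14, 16, 18, 19, 21, 22, 25, 28}


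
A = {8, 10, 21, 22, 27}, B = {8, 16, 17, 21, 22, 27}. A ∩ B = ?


A ∩ B = elements in both A and B
A = {8, 10, 21, 22, 27}
B = {8, 16, 17, 21, 22, 27}
A ∩ B = {8, 21, 22, 27}

A ∩ B = {8, 21, 22, 27}


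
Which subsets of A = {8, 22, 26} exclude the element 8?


A subset of A that omits 8 is a subset of A \ {8}, so there are 2^(n-1) = 2^2 = 4 of them.
Subsets excluding 8: ∅, {22}, {26}, {22, 26}

Subsets excluding 8 (4 total): ∅, {22}, {26}, {22, 26}


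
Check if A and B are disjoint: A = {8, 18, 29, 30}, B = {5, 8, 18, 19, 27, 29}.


Disjoint means A ∩ B = ∅.
A ∩ B = {8, 18, 29}
A ∩ B ≠ ∅, so A and B are NOT disjoint.

No, A and B are not disjoint (A ∩ B = {8, 18, 29})


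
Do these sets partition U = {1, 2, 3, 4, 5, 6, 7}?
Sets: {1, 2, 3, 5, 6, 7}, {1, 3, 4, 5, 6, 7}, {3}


A partition requires: (1) non-empty parts, (2) pairwise disjoint, (3) union = U
Parts: {1, 2, 3, 5, 6, 7}, {1, 3, 4, 5, 6, 7}, {3}
Union of parts: {1, 2, 3, 4, 5, 6, 7}
U = {1, 2, 3, 4, 5, 6, 7}
All non-empty? True
Pairwise disjoint? False
Covers U? True

No, not a valid partition


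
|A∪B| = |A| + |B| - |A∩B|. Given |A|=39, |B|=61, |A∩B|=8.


|A ∪ B| = |A| + |B| - |A ∩ B|
= 39 + 61 - 8
= 92

|A ∪ B| = 92


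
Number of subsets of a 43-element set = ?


Number of subsets = 2^n
= 2^43
= 8796093022208

|P(A)| = 8796093022208


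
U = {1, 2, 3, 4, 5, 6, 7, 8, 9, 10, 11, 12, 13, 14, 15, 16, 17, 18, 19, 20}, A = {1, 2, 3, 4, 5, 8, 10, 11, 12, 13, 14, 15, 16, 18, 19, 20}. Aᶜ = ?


Aᶜ = U \ A = elements in U but not in A
U = {1, 2, 3, 4, 5, 6, 7, 8, 9, 10, 11, 12, 13, 14, 15, 16, 17, 18, 19, 20}
A = {1, 2, 3, 4, 5, 8, 10, 11, 12, 13, 14, 15, 16, 18, 19, 20}
Aᶜ = {6, 7, 9, 17}

Aᶜ = {6, 7, 9, 17}


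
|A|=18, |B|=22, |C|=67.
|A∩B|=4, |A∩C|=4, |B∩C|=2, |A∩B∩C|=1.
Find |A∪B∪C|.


|A∪B∪C| = |A|+|B|+|C| - |A∩B|-|A∩C|-|B∩C| + |A∩B∩C|
= 18+22+67 - 4-4-2 + 1
= 107 - 10 + 1
= 98

|A ∪ B ∪ C| = 98


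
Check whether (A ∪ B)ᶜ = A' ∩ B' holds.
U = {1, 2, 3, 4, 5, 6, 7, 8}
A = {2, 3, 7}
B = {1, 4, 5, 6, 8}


LHS: A ∪ B = {1, 2, 3, 4, 5, 6, 7, 8}
(A ∪ B)' = U \ (A ∪ B) = ∅
A' = {1, 4, 5, 6, 8}, B' = {2, 3, 7}
Claimed RHS: A' ∩ B' = ∅
Identity is VALID: LHS = RHS = ∅ ✓

Identity is valid. (A ∪ B)' = A' ∩ B' = ∅


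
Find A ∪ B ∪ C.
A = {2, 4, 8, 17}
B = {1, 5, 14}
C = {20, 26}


A ∪ B = {1, 2, 4, 5, 8, 14, 17}
(A ∪ B) ∪ C = {1, 2, 4, 5, 8, 14, 17, 20, 26}

A ∪ B ∪ C = {1, 2, 4, 5, 8, 14, 17, 20, 26}


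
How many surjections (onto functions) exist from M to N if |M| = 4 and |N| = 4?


n = |M| = 4, k = |N| = 4. Surjections via inclusion-exclusion:
S(n,k) = Σ(-1)^i × C(k,i) × (k-i)^n, i=0 to k
i=0: (-1)^0×C(4,0)×4^4 = 256
i=1: (-1)^1×C(4,1)×3^4 = -324
i=2: (-1)^2×C(4,2)×2^4 = 96
i=3: (-1)^3×C(4,3)×1^4 = -4
i=4: (-1)^4×C(4,4)×0^4 = 0
Total = 24

Number of surjections = 24


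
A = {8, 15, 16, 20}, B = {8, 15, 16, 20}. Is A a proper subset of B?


A ⊂ B requires: A ⊆ B AND A ≠ B.
A ⊆ B? Yes
A = B? Yes
A = B, so A is not a PROPER subset.

No, A is not a proper subset of B


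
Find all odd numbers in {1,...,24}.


Checking each candidate:
Condition: odd numbers in {1,...,24}
Result = {1, 3, 5, 7, 9, 11, 13, 15, 17, 19, 21, 23}

{1, 3, 5, 7, 9, 11, 13, 15, 17, 19, 21, 23}


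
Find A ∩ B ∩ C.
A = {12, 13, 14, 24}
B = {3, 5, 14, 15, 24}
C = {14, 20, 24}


A ∩ B = {14, 24}
(A ∩ B) ∩ C = {14, 24}

A ∩ B ∩ C = {14, 24}


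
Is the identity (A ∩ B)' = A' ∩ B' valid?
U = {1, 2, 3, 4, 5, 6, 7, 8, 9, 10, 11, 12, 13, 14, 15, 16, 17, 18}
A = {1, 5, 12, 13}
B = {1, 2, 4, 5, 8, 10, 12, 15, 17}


LHS: A ∩ B = {1, 5, 12}
(A ∩ B)' = U \ (A ∩ B) = {2, 3, 4, 6, 7, 8, 9, 10, 11, 13, 14, 15, 16, 17, 18}
A' = {2, 3, 4, 6, 7, 8, 9, 10, 11, 14, 15, 16, 17, 18}, B' = {3, 6, 7, 9, 11, 13, 14, 16, 18}
Claimed RHS: A' ∩ B' = {3, 6, 7, 9, 11, 14, 16, 18}
Identity is INVALID: LHS = {2, 3, 4, 6, 7, 8, 9, 10, 11, 13, 14, 15, 16, 17, 18} but the RHS claimed here equals {3, 6, 7, 9, 11, 14, 16, 18}. The correct form is (A ∩ B)' = A' ∪ B'.

Identity is invalid: (A ∩ B)' = {2, 3, 4, 6, 7, 8, 9, 10, 11, 13, 14, 15, 16, 17, 18} but A' ∩ B' = {3, 6, 7, 9, 11, 14, 16, 18}. The correct De Morgan law is (A ∩ B)' = A' ∪ B'.


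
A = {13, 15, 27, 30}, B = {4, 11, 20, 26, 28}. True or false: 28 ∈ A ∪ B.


A = {13, 15, 27, 30}, B = {4, 11, 20, 26, 28}
A ∪ B = all elements in A or B
A ∪ B = {4, 11, 13, 15, 20, 26, 27, 28, 30}
Checking if 28 ∈ A ∪ B
28 is in A ∪ B → True

28 ∈ A ∪ B


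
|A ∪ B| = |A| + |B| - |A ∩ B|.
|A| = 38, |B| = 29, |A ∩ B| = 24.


|A ∪ B| = |A| + |B| - |A ∩ B|
= 38 + 29 - 24
= 43

|A ∪ B| = 43


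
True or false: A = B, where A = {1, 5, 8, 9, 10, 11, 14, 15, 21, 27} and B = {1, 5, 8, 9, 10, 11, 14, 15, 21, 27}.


Two sets are equal iff they have exactly the same elements.
A = {1, 5, 8, 9, 10, 11, 14, 15, 21, 27}
B = {1, 5, 8, 9, 10, 11, 14, 15, 21, 27}
Same elements → A = B

Yes, A = B


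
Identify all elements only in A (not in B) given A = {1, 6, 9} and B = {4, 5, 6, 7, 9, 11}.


A = {1, 6, 9}
B = {4, 5, 6, 7, 9, 11}
Region: only in A (not in B)
Elements: {1}

Elements only in A (not in B): {1}


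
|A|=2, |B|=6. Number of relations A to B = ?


A relation from A to B is any subset of A × B.
|A × B| = 2 × 6 = 12
# relations = 2^|A × B| = 2^12 = 4096

Number of relations = 4096


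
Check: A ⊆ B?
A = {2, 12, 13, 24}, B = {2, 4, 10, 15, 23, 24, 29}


A ⊆ B means every element of A is in B.
Elements in A not in B: {12, 13}
So A ⊄ B.

No, A ⊄ B


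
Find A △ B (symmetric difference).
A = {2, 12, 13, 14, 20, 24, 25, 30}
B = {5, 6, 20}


A △ B = (A \ B) ∪ (B \ A) = elements in exactly one of A or B
A \ B = {2, 12, 13, 14, 24, 25, 30}
B \ A = {5, 6}
A △ B = {2, 5, 6, 12, 13, 14, 24, 25, 30}

A △ B = {2, 5, 6, 12, 13, 14, 24, 25, 30}


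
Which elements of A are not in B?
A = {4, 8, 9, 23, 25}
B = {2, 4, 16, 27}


A \ B = elements in A but not in B
A = {4, 8, 9, 23, 25}
B = {2, 4, 16, 27}
Remove from A any elements in B
A \ B = {8, 9, 23, 25}

A \ B = {8, 9, 23, 25}


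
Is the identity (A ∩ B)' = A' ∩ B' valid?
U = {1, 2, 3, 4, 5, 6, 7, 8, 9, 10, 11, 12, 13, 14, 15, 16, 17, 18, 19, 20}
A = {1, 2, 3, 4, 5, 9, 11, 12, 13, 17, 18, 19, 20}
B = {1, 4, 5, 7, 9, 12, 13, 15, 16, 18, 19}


LHS: A ∩ B = {1, 4, 5, 9, 12, 13, 18, 19}
(A ∩ B)' = U \ (A ∩ B) = {2, 3, 6, 7, 8, 10, 11, 14, 15, 16, 17, 20}
A' = {6, 7, 8, 10, 14, 15, 16}, B' = {2, 3, 6, 8, 10, 11, 14, 17, 20}
Claimed RHS: A' ∩ B' = {6, 8, 10, 14}
Identity is INVALID: LHS = {2, 3, 6, 7, 8, 10, 11, 14, 15, 16, 17, 20} but the RHS claimed here equals {6, 8, 10, 14}. The correct form is (A ∩ B)' = A' ∪ B'.

Identity is invalid: (A ∩ B)' = {2, 3, 6, 7, 8, 10, 11, 14, 15, 16, 17, 20} but A' ∩ B' = {6, 8, 10, 14}. The correct De Morgan law is (A ∩ B)' = A' ∪ B'.


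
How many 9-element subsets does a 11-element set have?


C(n,k) = n! / (k!(n-k)!)
C(11,9) = 11! / (9!2!)
= 55

C(11,9) = 55


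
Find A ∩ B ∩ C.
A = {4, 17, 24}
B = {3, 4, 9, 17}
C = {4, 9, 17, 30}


A ∩ B = {4, 17}
(A ∩ B) ∩ C = {4, 17}

A ∩ B ∩ C = {4, 17}


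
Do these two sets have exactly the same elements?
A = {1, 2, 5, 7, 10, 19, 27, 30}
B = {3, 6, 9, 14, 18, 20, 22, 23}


Two sets are equal iff they have exactly the same elements.
A = {1, 2, 5, 7, 10, 19, 27, 30}
B = {3, 6, 9, 14, 18, 20, 22, 23}
Differences: {1, 2, 3, 5, 6, 7, 9, 10, 14, 18, 19, 20, 22, 23, 27, 30}
A ≠ B

No, A ≠ B


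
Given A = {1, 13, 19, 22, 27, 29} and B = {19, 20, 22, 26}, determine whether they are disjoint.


Disjoint means A ∩ B = ∅.
A ∩ B = {19, 22}
A ∩ B ≠ ∅, so A and B are NOT disjoint.

No, A and B are not disjoint (A ∩ B = {19, 22})


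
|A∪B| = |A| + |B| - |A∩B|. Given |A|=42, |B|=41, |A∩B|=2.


|A ∪ B| = |A| + |B| - |A ∩ B|
= 42 + 41 - 2
= 81

|A ∪ B| = 81


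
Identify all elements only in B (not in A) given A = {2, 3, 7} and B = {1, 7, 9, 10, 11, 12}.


A = {2, 3, 7}
B = {1, 7, 9, 10, 11, 12}
Region: only in B (not in A)
Elements: {1, 9, 10, 11, 12}

Elements only in B (not in A): {1, 9, 10, 11, 12}


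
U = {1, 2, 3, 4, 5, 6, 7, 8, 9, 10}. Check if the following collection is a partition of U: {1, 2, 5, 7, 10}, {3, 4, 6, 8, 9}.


A partition requires: (1) non-empty parts, (2) pairwise disjoint, (3) union = U
Parts: {1, 2, 5, 7, 10}, {3, 4, 6, 8, 9}
Union of parts: {1, 2, 3, 4, 5, 6, 7, 8, 9, 10}
U = {1, 2, 3, 4, 5, 6, 7, 8, 9, 10}
All non-empty? True
Pairwise disjoint? True
Covers U? True

Yes, valid partition


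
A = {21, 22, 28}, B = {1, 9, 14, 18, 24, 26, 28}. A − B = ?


A \ B = elements in A but not in B
A = {21, 22, 28}
B = {1, 9, 14, 18, 24, 26, 28}
Remove from A any elements in B
A \ B = {21, 22}

A \ B = {21, 22}


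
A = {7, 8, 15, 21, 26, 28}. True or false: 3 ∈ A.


A = {7, 8, 15, 21, 26, 28}
Checking if 3 is in A
3 is not in A → False

3 ∉ A


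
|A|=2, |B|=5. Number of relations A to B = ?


A relation from A to B is any subset of A × B.
|A × B| = 2 × 5 = 10
# relations = 2^|A × B| = 2^10 = 1024

Number of relations = 1024


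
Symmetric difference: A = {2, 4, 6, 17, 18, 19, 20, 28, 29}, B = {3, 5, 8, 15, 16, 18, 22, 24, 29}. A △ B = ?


A △ B = (A \ B) ∪ (B \ A) = elements in exactly one of A or B
A \ B = {2, 4, 6, 17, 19, 20, 28}
B \ A = {3, 5, 8, 15, 16, 22, 24}
A △ B = {2, 3, 4, 5, 6, 8, 15, 16, 17, 19, 20, 22, 24, 28}

A △ B = {2, 3, 4, 5, 6, 8, 15, 16, 17, 19, 20, 22, 24, 28}


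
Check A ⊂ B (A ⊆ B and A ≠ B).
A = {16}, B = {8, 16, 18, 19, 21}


A ⊂ B requires: A ⊆ B AND A ≠ B.
A ⊆ B? Yes
A = B? No
A ⊂ B: Yes (A is a proper subset of B)

Yes, A ⊂ B


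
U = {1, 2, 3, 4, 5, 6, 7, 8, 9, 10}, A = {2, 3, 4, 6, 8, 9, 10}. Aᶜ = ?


Aᶜ = U \ A = elements in U but not in A
U = {1, 2, 3, 4, 5, 6, 7, 8, 9, 10}
A = {2, 3, 4, 6, 8, 9, 10}
Aᶜ = {1, 5, 7}

Aᶜ = {1, 5, 7}


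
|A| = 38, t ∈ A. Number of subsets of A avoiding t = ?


Subsets of A avoiding t are subsets of A \ {t}, which has 37 elements.
Count = 2^(n-1) = 2^37
= 137438953472

Number of subsets avoiding t = 137438953472


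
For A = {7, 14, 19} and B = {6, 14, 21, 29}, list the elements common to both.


A ∩ B = elements in both A and B
A = {7, 14, 19}
B = {6, 14, 21, 29}
A ∩ B = {14}

A ∩ B = {14}


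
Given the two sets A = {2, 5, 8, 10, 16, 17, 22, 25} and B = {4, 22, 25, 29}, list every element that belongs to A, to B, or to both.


A ∪ B = all elements in A or B (or both)
A = {2, 5, 8, 10, 16, 17, 22, 25}
B = {4, 22, 25, 29}
A ∪ B = {2, 4, 5, 8, 10, 16, 17, 22, 25, 29}

A ∪ B = {2, 4, 5, 8, 10, 16, 17, 22, 25, 29}


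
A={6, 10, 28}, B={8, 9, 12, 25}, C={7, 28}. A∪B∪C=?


A ∪ B = {6, 8, 9, 10, 12, 25, 28}
(A ∪ B) ∪ C = {6, 7, 8, 9, 10, 12, 25, 28}

A ∪ B ∪ C = {6, 7, 8, 9, 10, 12, 25, 28}


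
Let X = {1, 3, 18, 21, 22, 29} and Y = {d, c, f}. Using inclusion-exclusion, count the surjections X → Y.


n = |X| = 6, k = |Y| = 3. Surjections via inclusion-exclusion:
S(n,k) = Σ(-1)^i × C(k,i) × (k-i)^n, i=0 to k
i=0: (-1)^0×C(3,0)×3^6 = 729
i=1: (-1)^1×C(3,1)×2^6 = -192
i=2: (-1)^2×C(3,2)×1^6 = 3
i=3: (-1)^3×C(3,3)×0^6 = 0
Total = 540

Number of surjections = 540


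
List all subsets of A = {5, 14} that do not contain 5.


A subset of A that omits 5 is a subset of A \ {5}, so there are 2^(n-1) = 2^1 = 2 of them.
Subsets excluding 5: ∅, {14}

Subsets excluding 5 (2 total): ∅, {14}


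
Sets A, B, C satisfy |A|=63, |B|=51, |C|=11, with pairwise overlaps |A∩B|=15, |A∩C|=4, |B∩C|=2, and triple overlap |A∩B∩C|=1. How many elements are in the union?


|A∪B∪C| = |A|+|B|+|C| - |A∩B|-|A∩C|-|B∩C| + |A∩B∩C|
= 63+51+11 - 15-4-2 + 1
= 125 - 21 + 1
= 105

|A ∪ B ∪ C| = 105


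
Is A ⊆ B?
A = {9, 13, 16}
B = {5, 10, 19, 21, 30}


A ⊆ B means every element of A is in B.
Elements in A not in B: {9, 13, 16}
So A ⊄ B.

No, A ⊄ B


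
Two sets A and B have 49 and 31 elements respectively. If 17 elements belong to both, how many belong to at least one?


|A ∪ B| = |A| + |B| - |A ∩ B|
= 49 + 31 - 17
= 63

|A ∪ B| = 63


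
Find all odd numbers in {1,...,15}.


Checking each candidate:
Condition: odd numbers in {1,...,15}
Result = {1, 3, 5, 7, 9, 11, 13, 15}

{1, 3, 5, 7, 9, 11, 13, 15}


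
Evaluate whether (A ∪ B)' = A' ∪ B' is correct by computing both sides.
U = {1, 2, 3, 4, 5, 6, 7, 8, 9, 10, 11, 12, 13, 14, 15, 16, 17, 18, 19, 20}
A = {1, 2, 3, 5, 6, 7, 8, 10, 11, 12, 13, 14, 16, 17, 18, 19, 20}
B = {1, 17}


LHS: A ∪ B = {1, 2, 3, 5, 6, 7, 8, 10, 11, 12, 13, 14, 16, 17, 18, 19, 20}
(A ∪ B)' = U \ (A ∪ B) = {4, 9, 15}
A' = {4, 9, 15}, B' = {2, 3, 4, 5, 6, 7, 8, 9, 10, 11, 12, 13, 14, 15, 16, 18, 19, 20}
Claimed RHS: A' ∪ B' = {2, 3, 4, 5, 6, 7, 8, 9, 10, 11, 12, 13, 14, 15, 16, 18, 19, 20}
Identity is INVALID: LHS = {4, 9, 15} but the RHS claimed here equals {2, 3, 4, 5, 6, 7, 8, 9, 10, 11, 12, 13, 14, 15, 16, 18, 19, 20}. The correct form is (A ∪ B)' = A' ∩ B'.

Identity is invalid: (A ∪ B)' = {4, 9, 15} but A' ∪ B' = {2, 3, 4, 5, 6, 7, 8, 9, 10, 11, 12, 13, 14, 15, 16, 18, 19, 20}. The correct De Morgan law is (A ∪ B)' = A' ∩ B'.


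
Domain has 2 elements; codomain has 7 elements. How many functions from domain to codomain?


Each of |A| = 2 inputs maps to any of |B| = 7 outputs.
# functions = |B|^|A| = 7^2
= 49

Number of functions = 49


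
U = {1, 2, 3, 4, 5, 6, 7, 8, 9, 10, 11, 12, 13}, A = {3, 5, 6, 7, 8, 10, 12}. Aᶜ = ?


Aᶜ = U \ A = elements in U but not in A
U = {1, 2, 3, 4, 5, 6, 7, 8, 9, 10, 11, 12, 13}
A = {3, 5, 6, 7, 8, 10, 12}
Aᶜ = {1, 2, 4, 9, 11, 13}

Aᶜ = {1, 2, 4, 9, 11, 13}


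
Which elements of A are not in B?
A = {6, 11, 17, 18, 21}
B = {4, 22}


A \ B = elements in A but not in B
A = {6, 11, 17, 18, 21}
B = {4, 22}
Remove from A any elements in B
A \ B = {6, 11, 17, 18, 21}

A \ B = {6, 11, 17, 18, 21}


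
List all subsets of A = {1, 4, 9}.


|A| = 3, so |P(A)| = 2^3 = 8
Enumerate subsets by cardinality (0 to 3):
∅, {1}, {4}, {9}, {1, 4}, {1, 9}, {4, 9}, {1, 4, 9}

P(A) has 8 subsets: ∅, {1}, {4}, {9}, {1, 4}, {1, 9}, {4, 9}, {1, 4, 9}


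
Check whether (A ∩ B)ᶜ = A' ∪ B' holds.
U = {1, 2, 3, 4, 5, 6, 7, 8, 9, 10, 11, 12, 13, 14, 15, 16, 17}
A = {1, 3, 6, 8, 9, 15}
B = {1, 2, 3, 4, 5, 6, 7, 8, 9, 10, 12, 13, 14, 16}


LHS: A ∩ B = {1, 3, 6, 8, 9}
(A ∩ B)' = U \ (A ∩ B) = {2, 4, 5, 7, 10, 11, 12, 13, 14, 15, 16, 17}
A' = {2, 4, 5, 7, 10, 11, 12, 13, 14, 16, 17}, B' = {11, 15, 17}
Claimed RHS: A' ∪ B' = {2, 4, 5, 7, 10, 11, 12, 13, 14, 15, 16, 17}
Identity is VALID: LHS = RHS = {2, 4, 5, 7, 10, 11, 12, 13, 14, 15, 16, 17} ✓

Identity is valid. (A ∩ B)' = A' ∪ B' = {2, 4, 5, 7, 10, 11, 12, 13, 14, 15, 16, 17}


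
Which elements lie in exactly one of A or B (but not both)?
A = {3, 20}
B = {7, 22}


A △ B = (A \ B) ∪ (B \ A) = elements in exactly one of A or B
A \ B = {3, 20}
B \ A = {7, 22}
A △ B = {3, 7, 20, 22}

A △ B = {3, 7, 20, 22}


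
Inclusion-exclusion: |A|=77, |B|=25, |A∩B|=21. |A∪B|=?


|A ∪ B| = |A| + |B| - |A ∩ B|
= 77 + 25 - 21
= 81

|A ∪ B| = 81


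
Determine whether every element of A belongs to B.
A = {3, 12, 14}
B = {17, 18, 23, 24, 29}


A ⊆ B means every element of A is in B.
Elements in A not in B: {3, 12, 14}
So A ⊄ B.

No, A ⊄ B


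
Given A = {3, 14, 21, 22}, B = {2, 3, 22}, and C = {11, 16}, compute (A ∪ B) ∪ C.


A ∪ B = {2, 3, 14, 21, 22}
(A ∪ B) ∪ C = {2, 3, 11, 14, 16, 21, 22}

A ∪ B ∪ C = {2, 3, 11, 14, 16, 21, 22}


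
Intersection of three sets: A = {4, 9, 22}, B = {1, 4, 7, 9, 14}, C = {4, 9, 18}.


A ∩ B = {4, 9}
(A ∩ B) ∩ C = {4, 9}

A ∩ B ∩ C = {4, 9}


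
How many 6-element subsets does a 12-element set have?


C(n,k) = n! / (k!(n-k)!)
C(12,6) = 12! / (6!6!)
= 924

C(12,6) = 924


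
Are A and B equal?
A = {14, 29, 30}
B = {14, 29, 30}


Two sets are equal iff they have exactly the same elements.
A = {14, 29, 30}
B = {14, 29, 30}
Same elements → A = B

Yes, A = B


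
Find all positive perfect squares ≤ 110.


Checking each candidate:
Condition: positive perfect squares ≤ 110
Result = {1, 4, 9, 16, 25, 36, 49, 64, 81, 100}

{1, 4, 9, 16, 25, 36, 49, 64, 81, 100}


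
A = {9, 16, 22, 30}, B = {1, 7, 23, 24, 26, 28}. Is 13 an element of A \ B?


A = {9, 16, 22, 30}, B = {1, 7, 23, 24, 26, 28}
A \ B = elements in A but not in B
A \ B = {9, 16, 22, 30}
Checking if 13 ∈ A \ B
13 is not in A \ B → False

13 ∉ A \ B


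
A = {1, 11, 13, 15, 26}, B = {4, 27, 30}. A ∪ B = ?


A ∪ B = all elements in A or B (or both)
A = {1, 11, 13, 15, 26}
B = {4, 27, 30}
A ∪ B = {1, 4, 11, 13, 15, 26, 27, 30}

A ∪ B = {1, 4, 11, 13, 15, 26, 27, 30}


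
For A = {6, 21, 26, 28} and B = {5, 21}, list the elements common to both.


A ∩ B = elements in both A and B
A = {6, 21, 26, 28}
B = {5, 21}
A ∩ B = {21}

A ∩ B = {21}


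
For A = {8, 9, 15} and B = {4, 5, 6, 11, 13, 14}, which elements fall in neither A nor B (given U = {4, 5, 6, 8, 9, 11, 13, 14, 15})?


A = {8, 9, 15}
B = {4, 5, 6, 11, 13, 14}
Region: in neither A nor B (given U = {4, 5, 6, 8, 9, 11, 13, 14, 15})
Elements: ∅

Elements in neither A nor B (given U = {4, 5, 6, 8, 9, 11, 13, 14, 15}): ∅


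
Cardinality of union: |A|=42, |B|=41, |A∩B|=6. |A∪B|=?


|A ∪ B| = |A| + |B| - |A ∩ B|
= 42 + 41 - 6
= 77

|A ∪ B| = 77


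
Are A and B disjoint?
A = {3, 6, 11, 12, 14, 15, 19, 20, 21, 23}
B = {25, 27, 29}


Disjoint means A ∩ B = ∅.
A ∩ B = ∅
A ∩ B = ∅, so A and B are disjoint.

Yes, A and B are disjoint


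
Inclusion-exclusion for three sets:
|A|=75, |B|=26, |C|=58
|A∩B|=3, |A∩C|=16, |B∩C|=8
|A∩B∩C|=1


|A∪B∪C| = |A|+|B|+|C| - |A∩B|-|A∩C|-|B∩C| + |A∩B∩C|
= 75+26+58 - 3-16-8 + 1
= 159 - 27 + 1
= 133

|A ∪ B ∪ C| = 133


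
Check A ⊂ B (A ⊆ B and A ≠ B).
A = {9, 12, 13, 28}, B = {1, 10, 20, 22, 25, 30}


A ⊂ B requires: A ⊆ B AND A ≠ B.
A ⊆ B? No
A ⊄ B, so A is not a proper subset.

No, A is not a proper subset of B


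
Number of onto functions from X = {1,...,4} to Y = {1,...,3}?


n = |X| = 4, k = |Y| = 3. Surjections via inclusion-exclusion:
S(n,k) = Σ(-1)^i × C(k,i) × (k-i)^n, i=0 to k
i=0: (-1)^0×C(3,0)×3^4 = 81
i=1: (-1)^1×C(3,1)×2^4 = -48
i=2: (-1)^2×C(3,2)×1^4 = 3
i=3: (-1)^3×C(3,3)×0^4 = 0
Total = 36

Number of surjections = 36


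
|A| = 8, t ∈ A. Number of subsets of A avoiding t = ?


Subsets of A avoiding t are subsets of A \ {t}, which has 7 elements.
Count = 2^(n-1) = 2^7
= 128

Number of subsets avoiding t = 128


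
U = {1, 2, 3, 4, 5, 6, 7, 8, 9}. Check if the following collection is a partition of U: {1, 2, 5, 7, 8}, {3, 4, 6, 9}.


A partition requires: (1) non-empty parts, (2) pairwise disjoint, (3) union = U
Parts: {1, 2, 5, 7, 8}, {3, 4, 6, 9}
Union of parts: {1, 2, 3, 4, 5, 6, 7, 8, 9}
U = {1, 2, 3, 4, 5, 6, 7, 8, 9}
All non-empty? True
Pairwise disjoint? True
Covers U? True

Yes, valid partition


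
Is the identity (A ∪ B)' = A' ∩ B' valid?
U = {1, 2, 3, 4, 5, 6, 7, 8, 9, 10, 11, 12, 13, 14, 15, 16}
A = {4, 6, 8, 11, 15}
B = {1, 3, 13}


LHS: A ∪ B = {1, 3, 4, 6, 8, 11, 13, 15}
(A ∪ B)' = U \ (A ∪ B) = {2, 5, 7, 9, 10, 12, 14, 16}
A' = {1, 2, 3, 5, 7, 9, 10, 12, 13, 14, 16}, B' = {2, 4, 5, 6, 7, 8, 9, 10, 11, 12, 14, 15, 16}
Claimed RHS: A' ∩ B' = {2, 5, 7, 9, 10, 12, 14, 16}
Identity is VALID: LHS = RHS = {2, 5, 7, 9, 10, 12, 14, 16} ✓

Identity is valid. (A ∪ B)' = A' ∩ B' = {2, 5, 7, 9, 10, 12, 14, 16}


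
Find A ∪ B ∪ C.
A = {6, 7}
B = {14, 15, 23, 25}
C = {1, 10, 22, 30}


A ∪ B = {6, 7, 14, 15, 23, 25}
(A ∪ B) ∪ C = {1, 6, 7, 10, 14, 15, 22, 23, 25, 30}

A ∪ B ∪ C = {1, 6, 7, 10, 14, 15, 22, 23, 25, 30}


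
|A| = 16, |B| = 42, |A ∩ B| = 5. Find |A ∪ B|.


|A ∪ B| = |A| + |B| - |A ∩ B|
= 16 + 42 - 5
= 53

|A ∪ B| = 53


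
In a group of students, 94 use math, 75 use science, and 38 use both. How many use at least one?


|A ∪ B| = |A| + |B| - |A ∩ B|
= 94 + 75 - 38
= 131

|A ∪ B| = 131


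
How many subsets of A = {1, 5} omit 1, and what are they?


A subset of A that omits 1 is a subset of A \ {1}, so there are 2^(n-1) = 2^1 = 2 of them.
Subsets excluding 1: ∅, {5}

Subsets excluding 1 (2 total): ∅, {5}


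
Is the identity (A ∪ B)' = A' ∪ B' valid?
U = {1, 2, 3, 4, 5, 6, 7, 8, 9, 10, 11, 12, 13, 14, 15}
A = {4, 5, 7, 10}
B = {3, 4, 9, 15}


LHS: A ∪ B = {3, 4, 5, 7, 9, 10, 15}
(A ∪ B)' = U \ (A ∪ B) = {1, 2, 6, 8, 11, 12, 13, 14}
A' = {1, 2, 3, 6, 8, 9, 11, 12, 13, 14, 15}, B' = {1, 2, 5, 6, 7, 8, 10, 11, 12, 13, 14}
Claimed RHS: A' ∪ B' = {1, 2, 3, 5, 6, 7, 8, 9, 10, 11, 12, 13, 14, 15}
Identity is INVALID: LHS = {1, 2, 6, 8, 11, 12, 13, 14} but the RHS claimed here equals {1, 2, 3, 5, 6, 7, 8, 9, 10, 11, 12, 13, 14, 15}. The correct form is (A ∪ B)' = A' ∩ B'.

Identity is invalid: (A ∪ B)' = {1, 2, 6, 8, 11, 12, 13, 14} but A' ∪ B' = {1, 2, 3, 5, 6, 7, 8, 9, 10, 11, 12, 13, 14, 15}. The correct De Morgan law is (A ∪ B)' = A' ∩ B'.


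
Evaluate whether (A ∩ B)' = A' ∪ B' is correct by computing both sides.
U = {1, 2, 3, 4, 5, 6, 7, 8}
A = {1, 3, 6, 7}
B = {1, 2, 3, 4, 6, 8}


LHS: A ∩ B = {1, 3, 6}
(A ∩ B)' = U \ (A ∩ B) = {2, 4, 5, 7, 8}
A' = {2, 4, 5, 8}, B' = {5, 7}
Claimed RHS: A' ∪ B' = {2, 4, 5, 7, 8}
Identity is VALID: LHS = RHS = {2, 4, 5, 7, 8} ✓

Identity is valid. (A ∩ B)' = A' ∪ B' = {2, 4, 5, 7, 8}


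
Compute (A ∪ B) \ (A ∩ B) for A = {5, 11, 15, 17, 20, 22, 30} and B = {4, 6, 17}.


A △ B = (A \ B) ∪ (B \ A) = elements in exactly one of A or B
A \ B = {5, 11, 15, 20, 22, 30}
B \ A = {4, 6}
A △ B = {4, 5, 6, 11, 15, 20, 22, 30}

A △ B = {4, 5, 6, 11, 15, 20, 22, 30}


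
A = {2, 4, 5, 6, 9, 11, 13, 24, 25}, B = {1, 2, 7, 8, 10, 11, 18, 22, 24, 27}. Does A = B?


Two sets are equal iff they have exactly the same elements.
A = {2, 4, 5, 6, 9, 11, 13, 24, 25}
B = {1, 2, 7, 8, 10, 11, 18, 22, 24, 27}
Differences: {1, 4, 5, 6, 7, 8, 9, 10, 13, 18, 22, 25, 27}
A ≠ B

No, A ≠ B


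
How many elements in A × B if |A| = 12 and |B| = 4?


|A × B| = |A| × |B|
= 12 × 4
= 48

|A × B| = 48


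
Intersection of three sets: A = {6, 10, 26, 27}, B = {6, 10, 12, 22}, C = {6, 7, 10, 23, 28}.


A ∩ B = {6, 10}
(A ∩ B) ∩ C = {6, 10}

A ∩ B ∩ C = {6, 10}


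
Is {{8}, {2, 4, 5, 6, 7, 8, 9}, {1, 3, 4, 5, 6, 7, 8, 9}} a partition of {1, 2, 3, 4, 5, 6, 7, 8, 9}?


A partition requires: (1) non-empty parts, (2) pairwise disjoint, (3) union = U
Parts: {8}, {2, 4, 5, 6, 7, 8, 9}, {1, 3, 4, 5, 6, 7, 8, 9}
Union of parts: {1, 2, 3, 4, 5, 6, 7, 8, 9}
U = {1, 2, 3, 4, 5, 6, 7, 8, 9}
All non-empty? True
Pairwise disjoint? False
Covers U? True

No, not a valid partition


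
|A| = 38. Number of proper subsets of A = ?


Total subsets = 2^n = 2^38 = 274877906944
Proper subsets exclude the set itself: 2^n - 1
= 274877906944 - 1
= 274877906943

Number of proper subsets = 274877906943


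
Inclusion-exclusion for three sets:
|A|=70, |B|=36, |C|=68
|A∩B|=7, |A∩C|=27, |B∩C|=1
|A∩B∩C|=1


|A∪B∪C| = |A|+|B|+|C| - |A∩B|-|A∩C|-|B∩C| + |A∩B∩C|
= 70+36+68 - 7-27-1 + 1
= 174 - 35 + 1
= 140

|A ∪ B ∪ C| = 140


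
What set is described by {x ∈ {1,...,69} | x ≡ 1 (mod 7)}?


Checking each candidate:
Condition: x in {1,...,69} with x ≡ 1 (mod 7)
Result = {1, 8, 15, 22, 29, 36, 43, 50, 57, 64}

{1, 8, 15, 22, 29, 36, 43, 50, 57, 64}


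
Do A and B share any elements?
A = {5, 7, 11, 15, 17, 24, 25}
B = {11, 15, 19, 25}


Disjoint means A ∩ B = ∅.
A ∩ B = {11, 15, 25}
A ∩ B ≠ ∅, so A and B are NOT disjoint.

Yes — A and B share the element(s) of A ∩ B = {11, 15, 25}, so they are not disjoint


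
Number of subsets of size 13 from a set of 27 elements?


C(n,k) = n! / (k!(n-k)!)
C(27,13) = 27! / (13!14!)
= 20058300

C(27,13) = 20058300


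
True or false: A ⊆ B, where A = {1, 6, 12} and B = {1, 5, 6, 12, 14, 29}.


A ⊆ B means every element of A is in B.
All elements of A are in B.
So A ⊆ B.

Yes, A ⊆ B


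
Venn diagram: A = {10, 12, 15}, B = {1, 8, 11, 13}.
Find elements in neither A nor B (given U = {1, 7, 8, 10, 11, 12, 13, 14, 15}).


A = {10, 12, 15}
B = {1, 8, 11, 13}
Region: in neither A nor B (given U = {1, 7, 8, 10, 11, 12, 13, 14, 15})
Elements: {7, 14}

Elements in neither A nor B (given U = {1, 7, 8, 10, 11, 12, 13, 14, 15}): {7, 14}


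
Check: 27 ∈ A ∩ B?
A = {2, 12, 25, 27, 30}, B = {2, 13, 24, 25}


A = {2, 12, 25, 27, 30}, B = {2, 13, 24, 25}
A ∩ B = elements in both A and B
A ∩ B = {2, 25}
Checking if 27 ∈ A ∩ B
27 is not in A ∩ B → False

27 ∉ A ∩ B


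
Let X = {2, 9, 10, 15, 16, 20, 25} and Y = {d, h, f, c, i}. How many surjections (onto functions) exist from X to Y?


n = |X| = 7, k = |Y| = 5. Surjections via inclusion-exclusion:
S(n,k) = Σ(-1)^i × C(k,i) × (k-i)^n, i=0 to k
i=0: (-1)^0×C(5,0)×5^7 = 78125
i=1: (-1)^1×C(5,1)×4^7 = -81920
i=2: (-1)^2×C(5,2)×3^7 = 21870
i=3: (-1)^3×C(5,3)×2^7 = -1280
i=4: (-1)^4×C(5,4)×1^7 = 5
i=5: (-1)^5×C(5,5)×0^7 = 0
Total = 16800

Number of surjections = 16800


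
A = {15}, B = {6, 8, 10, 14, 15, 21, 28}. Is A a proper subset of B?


A ⊂ B requires: A ⊆ B AND A ≠ B.
A ⊆ B? Yes
A = B? No
A ⊂ B: Yes (A is a proper subset of B)

Yes, A ⊂ B


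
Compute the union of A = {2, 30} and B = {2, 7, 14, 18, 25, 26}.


A ∪ B = all elements in A or B (or both)
A = {2, 30}
B = {2, 7, 14, 18, 25, 26}
A ∪ B = {2, 7, 14, 18, 25, 26, 30}

A ∪ B = {2, 7, 14, 18, 25, 26, 30}


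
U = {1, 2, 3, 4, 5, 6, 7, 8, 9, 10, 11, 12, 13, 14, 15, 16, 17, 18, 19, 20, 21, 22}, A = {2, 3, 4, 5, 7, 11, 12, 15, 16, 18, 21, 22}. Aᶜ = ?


Aᶜ = U \ A = elements in U but not in A
U = {1, 2, 3, 4, 5, 6, 7, 8, 9, 10, 11, 12, 13, 14, 15, 16, 17, 18, 19, 20, 21, 22}
A = {2, 3, 4, 5, 7, 11, 12, 15, 16, 18, 21, 22}
Aᶜ = {1, 6, 8, 9, 10, 13, 14, 17, 19, 20}

Aᶜ = {1, 6, 8, 9, 10, 13, 14, 17, 19, 20}


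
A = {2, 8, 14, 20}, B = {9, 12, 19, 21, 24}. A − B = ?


A \ B = elements in A but not in B
A = {2, 8, 14, 20}
B = {9, 12, 19, 21, 24}
Remove from A any elements in B
A \ B = {2, 8, 14, 20}

A \ B = {2, 8, 14, 20}


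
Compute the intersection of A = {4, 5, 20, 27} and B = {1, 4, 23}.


A ∩ B = elements in both A and B
A = {4, 5, 20, 27}
B = {1, 4, 23}
A ∩ B = {4}

A ∩ B = {4}


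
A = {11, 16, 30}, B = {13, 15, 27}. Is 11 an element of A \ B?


A = {11, 16, 30}, B = {13, 15, 27}
A \ B = elements in A but not in B
A \ B = {11, 16, 30}
Checking if 11 ∈ A \ B
11 is in A \ B → True

11 ∈ A \ B


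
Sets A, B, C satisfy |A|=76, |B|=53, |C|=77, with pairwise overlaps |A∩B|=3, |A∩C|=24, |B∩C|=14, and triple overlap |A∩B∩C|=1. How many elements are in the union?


|A∪B∪C| = |A|+|B|+|C| - |A∩B|-|A∩C|-|B∩C| + |A∩B∩C|
= 76+53+77 - 3-24-14 + 1
= 206 - 41 + 1
= 166

|A ∪ B ∪ C| = 166


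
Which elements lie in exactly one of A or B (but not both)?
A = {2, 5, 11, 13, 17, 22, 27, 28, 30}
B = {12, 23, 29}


A △ B = (A \ B) ∪ (B \ A) = elements in exactly one of A or B
A \ B = {2, 5, 11, 13, 17, 22, 27, 28, 30}
B \ A = {12, 23, 29}
A △ B = {2, 5, 11, 12, 13, 17, 22, 23, 27, 28, 29, 30}

A △ B = {2, 5, 11, 12, 13, 17, 22, 23, 27, 28, 29, 30}


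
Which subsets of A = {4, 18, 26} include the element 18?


A subset of A contains 18 iff the remaining 2 elements form any subset of A \ {18}.
Count: 2^(n-1) = 2^2 = 4
Subsets containing 18: {18}, {4, 18}, {18, 26}, {4, 18, 26}

Subsets containing 18 (4 total): {18}, {4, 18}, {18, 26}, {4, 18, 26}


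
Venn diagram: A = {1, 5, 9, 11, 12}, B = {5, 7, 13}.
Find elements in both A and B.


A = {1, 5, 9, 11, 12}
B = {5, 7, 13}
Region: in both A and B
Elements: {5}

Elements in both A and B: {5}


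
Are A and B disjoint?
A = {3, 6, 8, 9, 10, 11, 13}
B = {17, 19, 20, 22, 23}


Disjoint means A ∩ B = ∅.
A ∩ B = ∅
A ∩ B = ∅, so A and B are disjoint.

Yes, A and B are disjoint


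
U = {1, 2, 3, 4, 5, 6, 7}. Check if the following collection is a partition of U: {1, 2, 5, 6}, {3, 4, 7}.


A partition requires: (1) non-empty parts, (2) pairwise disjoint, (3) union = U
Parts: {1, 2, 5, 6}, {3, 4, 7}
Union of parts: {1, 2, 3, 4, 5, 6, 7}
U = {1, 2, 3, 4, 5, 6, 7}
All non-empty? True
Pairwise disjoint? True
Covers U? True

Yes, valid partition


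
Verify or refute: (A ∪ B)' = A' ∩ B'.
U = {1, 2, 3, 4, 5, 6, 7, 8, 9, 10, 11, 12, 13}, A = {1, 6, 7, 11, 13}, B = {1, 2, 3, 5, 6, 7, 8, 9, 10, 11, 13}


LHS: A ∪ B = {1, 2, 3, 5, 6, 7, 8, 9, 10, 11, 13}
(A ∪ B)' = U \ (A ∪ B) = {4, 12}
A' = {2, 3, 4, 5, 8, 9, 10, 12}, B' = {4, 12}
Claimed RHS: A' ∩ B' = {4, 12}
Identity is VALID: LHS = RHS = {4, 12} ✓

Identity is valid. (A ∪ B)' = A' ∩ B' = {4, 12}


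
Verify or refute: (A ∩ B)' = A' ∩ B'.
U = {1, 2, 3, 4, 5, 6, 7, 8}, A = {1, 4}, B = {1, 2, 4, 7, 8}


LHS: A ∩ B = {1, 4}
(A ∩ B)' = U \ (A ∩ B) = {2, 3, 5, 6, 7, 8}
A' = {2, 3, 5, 6, 7, 8}, B' = {3, 5, 6}
Claimed RHS: A' ∩ B' = {3, 5, 6}
Identity is INVALID: LHS = {2, 3, 5, 6, 7, 8} but the RHS claimed here equals {3, 5, 6}. The correct form is (A ∩ B)' = A' ∪ B'.

Identity is invalid: (A ∩ B)' = {2, 3, 5, 6, 7, 8} but A' ∩ B' = {3, 5, 6}. The correct De Morgan law is (A ∩ B)' = A' ∪ B'.
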